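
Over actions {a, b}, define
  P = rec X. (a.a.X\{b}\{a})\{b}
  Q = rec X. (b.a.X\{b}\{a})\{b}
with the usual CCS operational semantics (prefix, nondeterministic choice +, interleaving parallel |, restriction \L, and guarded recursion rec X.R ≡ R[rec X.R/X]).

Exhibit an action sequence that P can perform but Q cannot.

a

LTS(P): 3 reachable states
  u0 = rec X. (a.a.X\{b}\{a})\{b} ⊢ —a→ u1
  u1 = (a.(rec X. (a.a.X\{b}\{a})\{b})\{b}\{a})\{b} ⊢ —a→ u2
  u2 = (rec X. (a.a.X\{b}\{a})\{b})\{b}\{a}\{b} ⊢ stopped
LTS(Q): 1 reachable states
  v0 = rec X. (b.a.X\{b}\{a})\{b} ⊢ stopped
Executing a from P (initial set {u0}):
  [1] a ⇒ {u1}
  ✓ P
Executing a from Q (initial set {v0}):
  [1] a ⇒ ∅ (Q stuck)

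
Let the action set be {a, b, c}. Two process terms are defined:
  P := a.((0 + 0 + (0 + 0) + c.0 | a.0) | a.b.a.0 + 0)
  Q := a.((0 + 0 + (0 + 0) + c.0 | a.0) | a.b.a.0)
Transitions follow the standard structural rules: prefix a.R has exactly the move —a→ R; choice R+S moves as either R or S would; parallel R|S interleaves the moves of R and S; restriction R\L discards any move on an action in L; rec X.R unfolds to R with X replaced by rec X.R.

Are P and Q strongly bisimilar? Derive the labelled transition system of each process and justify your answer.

P ~ Q

LTS(P): 17 reachable states
  u0 = a.((0 + 0 + (0 + 0) + c.0 | a.0) | a.b.a.0 + 0) | --a--▸ u1
  u1 = (0 + 0 + (0 + 0) + c.0 | a.0) | a.b.a.0 + 0 | --a--▸ u2, --a--▸ u3, --c--▸ u4
  u2 = (0 + 0 + (0 + 0) + c.0 | a.0) | b.a.0 | --a--▸ u5, --b--▸ u6, --c--▸ u7
  u3 = c.0 | 0 | a.b.a.0 | --a--▸ u5, --c--▸ u8
  u4 = 0 | a.0 | a.b.a.0 | --a--▸ u7, --a--▸ u8
  u5 = c.0 | 0 | b.a.0 | --b--▸ u9, --c--▸ u10
  u6 = (0 + 0 + (0 + 0) + c.0 | a.0) | a.0 | --a--▸ u11, --a--▸ u9, --c--▸ u12
  u7 = 0 | a.0 | b.a.0 | --a--▸ u10, --b--▸ u12
  u8 = 0 | 0 | a.b.a.0 | --a--▸ u10
  u9 = c.0 | 0 | a.0 | --a--▸ u13, --c--▸ u14
  u10 = 0 | 0 | b.a.0 | --b--▸ u14
  u11 = (0 + 0 + (0 + 0) + c.0 | a.0) | 0 | --a--▸ u13, --c--▸ u15
  u12 = 0 | a.0 | a.0 | --a--▸ u14, --a--▸ u15
  u13 = c.0 | 0 | 0 | --c--▸ u16
  u14 = 0 | 0 | a.0 | --a--▸ u16
  u15 = 0 | a.0 | 0 | --a--▸ u16
  u16 = 0 | 0 | 0 | ·
LTS(Q): 17 reachable states
  v0 = a.((0 + 0 + (0 + 0) + c.0 | a.0) | a.b.a.0) | --a--▸ v1
  v1 = (0 + 0 + (0 + 0) + c.0 | a.0) | a.b.a.0 | --a--▸ v2, --a--▸ v3, --c--▸ v4
  v2 = (0 + 0 + (0 + 0) + c.0 | a.0) | b.a.0 | --a--▸ v5, --b--▸ v6, --c--▸ v7
  v3 = c.0 | 0 | a.b.a.0 | --a--▸ v5, --c--▸ v8
  v4 = 0 | a.0 | a.b.a.0 | --a--▸ v7, --a--▸ v8
  v5 = c.0 | 0 | b.a.0 | --b--▸ v9, --c--▸ v10
  v6 = (0 + 0 + (0 + 0) + c.0 | a.0) | a.0 | --a--▸ v11, --a--▸ v9, --c--▸ v12
  v7 = 0 | a.0 | b.a.0 | --a--▸ v10, --b--▸ v12
  v8 = 0 | 0 | a.b.a.0 | --a--▸ v10
  v9 = c.0 | 0 | a.0 | --a--▸ v13, --c--▸ v14
  v10 = 0 | 0 | b.a.0 | --b--▸ v14
  v11 = (0 + 0 + (0 + 0) + c.0 | a.0) | 0 | --a--▸ v13, --c--▸ v15
  v12 = 0 | a.0 | a.0 | --a--▸ v14, --a--▸ v15
  v13 = c.0 | 0 | 0 | --c--▸ v16
  v14 = 0 | 0 | a.0 | --a--▸ v16
  v15 = 0 | a.0 | 0 | --a--▸ v16
  v16 = 0 | 0 | 0 | ·
Partition-refinement fixed point:
  B0 = {u0, v0}
  B1 = {u1, v1}
  B2 = {u2, v2}
  B3 = {u5, v5}
  B4 = {u11, u9, v11, v9}
  B5 = {u14, u15, v14, v15}
  B6 = {u16, v16}
  B7 = {u13, v13}
  B8 = {u10, v10}
  B9 = {u7, v7}
  B10 = {u12, v12}
  B11 = {u6, v6}
  B12 = {u3, v3}
  B13 = {u8, v8}
  B14 = {u4, v4}
u0 ∈ B0, v0 ∈ B0 → same block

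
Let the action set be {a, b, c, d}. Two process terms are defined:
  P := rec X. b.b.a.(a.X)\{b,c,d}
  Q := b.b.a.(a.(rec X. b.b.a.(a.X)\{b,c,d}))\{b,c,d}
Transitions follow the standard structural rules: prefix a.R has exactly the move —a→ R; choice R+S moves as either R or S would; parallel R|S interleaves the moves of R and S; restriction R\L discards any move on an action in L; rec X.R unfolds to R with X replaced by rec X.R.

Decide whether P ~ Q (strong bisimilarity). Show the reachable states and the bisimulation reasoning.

Reachable graph of P (5 states):
  p0 = rec X. b.b.a.(a.X)\{b,c,d} | ··b··> p1
  p1 = b.a.(a.(rec X. b.b.a.(a.X)\{b,c,d}))\{b,c,d} | ··b··> p2
  p2 = a.(a.(rec X. b.b.a.(a.X)\{b,c,d}))\{b,c,d} | ··a··> p3
  p3 = (a.(rec X. b.b.a.(a.X)\{b,c,d}))\{b,c,d} | ··a··> p4
  p4 = (rec X. b.b.a.(a.X)\{b,c,d})\{b,c,d} | stopped
Reachable graph of Q (5 states):
  q0 = b.b.a.(a.(rec X. b.b.a.(a.X)\{b,c,d}))\{b,c,d} | ··b··> q1
  q1 = b.a.(a.(rec X. b.b.a.(a.X)\{b,c,d}))\{b,c,d} | ··b··> q2
  q2 = a.(a.(rec X. b.b.a.(a.X)\{b,c,d}))\{b,c,d} | ··a··> q3
  q3 = (a.(rec X. b.b.a.(a.X)\{b,c,d}))\{b,c,d} | ··a··> q4
  q4 = (rec X. b.b.a.(a.X)\{b,c,d})\{b,c,d} | stopped
Coarsest stable partition (strong bisimilarity classes):
  B0 = {p0, q0}
  B1 = {p1, q1}
  B2 = {p2, q2}
  B3 = {p3, q3}
  B4 = {p4, q4}
p0 ∈ B0, q0 ∈ B0 → same block

P ~ Q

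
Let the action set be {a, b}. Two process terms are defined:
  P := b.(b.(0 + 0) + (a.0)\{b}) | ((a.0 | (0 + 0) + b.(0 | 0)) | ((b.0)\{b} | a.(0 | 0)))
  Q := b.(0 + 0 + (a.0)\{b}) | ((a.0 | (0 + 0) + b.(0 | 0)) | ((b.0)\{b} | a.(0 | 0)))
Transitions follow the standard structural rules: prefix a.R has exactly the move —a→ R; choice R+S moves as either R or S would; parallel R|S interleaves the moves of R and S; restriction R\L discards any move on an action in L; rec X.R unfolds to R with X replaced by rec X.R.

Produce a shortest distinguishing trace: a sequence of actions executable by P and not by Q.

Reachable graph of P (24 states):
  m0 = b.(b.(0 + 0) + (a.0)\{b}) | ((a.0 | (0 + 0) + b.(0 | 0)) | ((b.0)\{b} | a.(0 | 0))) :: =a=> m1, =a=> m2, =b=> m3, =b=> m4
  m1 = b.(b.(0 + 0) + (a.0)\{b}) | ((a.0 | (0 + 0) + b.(0 | 0)) | ((b.0)\{b} | (0 | 0))) :: =a=> m5, =b=> m6, =b=> m7
  m2 = b.(b.(0 + 0) + (a.0)\{b}) | (0 | (0 + 0) | ((b.0)\{b} | a.(0 | 0))) :: =a=> m5, =b=> m8
  m3 = (b.(0 + 0) + (a.0)\{b}) | ((a.0 | (0 + 0) + b.(0 | 0)) | ((b.0)\{b} | a.(0 | 0))) :: =a=> m6, =a=> m8, =a=> m9, =b=> m10, =b=> m11
  m4 = b.(b.(0 + 0) + (a.0)\{b}) | (0 | 0 | ((b.0)\{b} | a.(0 | 0))) :: =a=> m7, =b=> m11
  m5 = b.(b.(0 + 0) + (a.0)\{b}) | (0 | (0 + 0) | ((b.0)\{b} | (0 | 0))) :: =b=> m12
  m6 = (b.(0 + 0) + (a.0)\{b}) | ((a.0 | (0 + 0) + b.(0 | 0)) | ((b.0)\{b} | (0 | 0))) :: =a=> m12, =a=> m13, =b=> m14, =b=> m15
  m7 = b.(b.(0 + 0) + (a.0)\{b}) | (0 | 0 | ((b.0)\{b} | (0 | 0))) :: =b=> m15
  m8 = (b.(0 + 0) + (a.0)\{b}) | (0 | (0 + 0) | ((b.0)\{b} | a.(0 | 0))) :: =a=> m12, =a=> m16, =b=> m17
  m9 = 0\{b} | ((a.0 | (0 + 0) + b.(0 | 0)) | ((b.0)\{b} | a.(0 | 0))) :: =a=> m13, =a=> m16, =b=> m18
  m10 = (0 + 0) | ((a.0 | (0 + 0) + b.(0 | 0)) | ((b.0)\{b} | a.(0 | 0))) :: =a=> m14, =a=> m17, =b=> m19
  m11 = (b.(0 + 0) + (a.0)\{b}) | (0 | 0 | ((b.0)\{b} | a.(0 | 0))) :: =a=> m15, =a=> m18, =b=> m19
  m12 = (b.(0 + 0) + (a.0)\{b}) | (0 | (0 + 0) | ((b.0)\{b} | (0 | 0))) :: =a=> m20, =b=> m21
  m13 = 0\{b} | ((a.0 | (0 + 0) + b.(0 | 0)) | ((b.0)\{b} | (0 | 0))) :: =a=> m20, =b=> m22
  m14 = (0 + 0) | ((a.0 | (0 + 0) + b.(0 | 0)) | ((b.0)\{b} | (0 | 0))) :: =a=> m21, =b=> m23
  m15 = (b.(0 + 0) + (a.0)\{b}) | (0 | 0 | ((b.0)\{b} | (0 | 0))) :: =a=> m22, =b=> m23
  m16 = 0\{b} | (0 | (0 + 0) | ((b.0)\{b} | a.(0 | 0))) :: =a=> m20
  m17 = (0 + 0) | (0 | (0 + 0) | ((b.0)\{b} | a.(0 | 0))) :: =a=> m21
  m18 = 0\{b} | (0 | 0 | ((b.0)\{b} | a.(0 | 0))) :: =a=> m22
  m19 = (0 + 0) | (0 | 0 | ((b.0)\{b} | a.(0 | 0))) :: =a=> m23
  m20 = 0\{b} | (0 | (0 + 0) | ((b.0)\{b} | (0 | 0))) :: stopped
  m21 = (0 + 0) | (0 | (0 + 0) | ((b.0)\{b} | (0 | 0))) :: stopped
  m22 = 0\{b} | (0 | 0 | ((b.0)\{b} | (0 | 0))) :: stopped
  m23 = (0 + 0) | (0 | 0 | ((b.0)\{b} | (0 | 0))) :: stopped
Reachable graph of Q (18 states):
  n0 = b.(0 + 0 + (a.0)\{b}) | ((a.0 | (0 + 0) + b.(0 | 0)) | ((b.0)\{b} | a.(0 | 0))) :: =a=> n1, =a=> n2, =b=> n3, =b=> n4
  n1 = b.(0 + 0 + (a.0)\{b}) | ((a.0 | (0 + 0) + b.(0 | 0)) | ((b.0)\{b} | (0 | 0))) :: =a=> n5, =b=> n6, =b=> n7
  n2 = b.(0 + 0 + (a.0)\{b}) | (0 | (0 + 0) | ((b.0)\{b} | a.(0 | 0))) :: =a=> n5, =b=> n8
  n3 = (0 + 0 + (a.0)\{b}) | ((a.0 | (0 + 0) + b.(0 | 0)) | ((b.0)\{b} | a.(0 | 0))) :: =a=> n6, =a=> n8, =a=> n9, =b=> n10
  n4 = b.(0 + 0 + (a.0)\{b}) | (0 | 0 | ((b.0)\{b} | a.(0 | 0))) :: =a=> n7, =b=> n10
  n5 = b.(0 + 0 + (a.0)\{b}) | (0 | (0 + 0) | ((b.0)\{b} | (0 | 0))) :: =b=> n11
  n6 = (0 + 0 + (a.0)\{b}) | ((a.0 | (0 + 0) + b.(0 | 0)) | ((b.0)\{b} | (0 | 0))) :: =a=> n11, =a=> n12, =b=> n13
  n7 = b.(0 + 0 + (a.0)\{b}) | (0 | 0 | ((b.0)\{b} | (0 | 0))) :: =b=> n13
  n8 = (0 + 0 + (a.0)\{b}) | (0 | (0 + 0) | ((b.0)\{b} | a.(0 | 0))) :: =a=> n11, =a=> n14
  n9 = 0\{b} | ((a.0 | (0 + 0) + b.(0 | 0)) | ((b.0)\{b} | a.(0 | 0))) :: =a=> n12, =a=> n14, =b=> n15
  n10 = (0 + 0 + (a.0)\{b}) | (0 | 0 | ((b.0)\{b} | a.(0 | 0))) :: =a=> n13, =a=> n15
  n11 = (0 + 0 + (a.0)\{b}) | (0 | (0 + 0) | ((b.0)\{b} | (0 | 0))) :: =a=> n16
  n12 = 0\{b} | ((a.0 | (0 + 0) + b.(0 | 0)) | ((b.0)\{b} | (0 | 0))) :: =a=> n16, =b=> n17
  n13 = (0 + 0 + (a.0)\{b}) | (0 | 0 | ((b.0)\{b} | (0 | 0))) :: =a=> n17
  n14 = 0\{b} | (0 | (0 + 0) | ((b.0)\{b} | a.(0 | 0))) :: =a=> n16
  n15 = 0\{b} | (0 | 0 | ((b.0)\{b} | a.(0 | 0))) :: =a=> n17
  n16 = 0\{b} | (0 | (0 + 0) | ((b.0)\{b} | (0 | 0))) :: stopped
  n17 = 0\{b} | (0 | 0 | ((b.0)\{b} | (0 | 0))) :: stopped
Trace ⟨bbb⟩ through P, begin at {m0}:
  after b @ step 1: {m3, m4}
  after b @ step 2: {m10, m11}
  after b @ step 3: {m19}
  — P admits the full trace.
Trace ⟨bbb⟩ through Q, begin at {n0}:
  after b @ step 1: {n3, n4}
  after b @ step 2: {n10}
  after b @ step 3: no successor for Q

bbb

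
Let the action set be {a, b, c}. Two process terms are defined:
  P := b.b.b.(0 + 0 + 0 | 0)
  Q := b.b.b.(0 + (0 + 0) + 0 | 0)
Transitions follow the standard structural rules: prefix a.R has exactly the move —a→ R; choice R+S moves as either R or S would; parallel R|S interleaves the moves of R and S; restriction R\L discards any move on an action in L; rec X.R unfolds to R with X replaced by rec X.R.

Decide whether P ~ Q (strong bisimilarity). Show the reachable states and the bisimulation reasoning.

bisimilar

LTS(P): 4 reachable states
  m0 = b.b.b.(0 + 0 + 0 | 0) → -b-> m1
  m1 = b.b.(0 + 0 + 0 | 0) → -b-> m2
  m2 = b.(0 + 0 + 0 | 0) → -b-> m3
  m3 = 0 + 0 + 0 | 0 → deadlocked
LTS(Q): 4 reachable states
  n0 = b.b.b.(0 + (0 + 0) + 0 | 0) → -b-> n1
  n1 = b.b.(0 + (0 + 0) + 0 | 0) → -b-> n2
  n2 = b.(0 + (0 + 0) + 0 | 0) → -b-> n3
  n3 = 0 + (0 + 0) + 0 | 0 → deadlocked
Coarsest stable partition (strong bisimilarity classes):
  B0 = {m0, n0}
  B1 = {m1, n1}
  B2 = {m2, n2}
  B3 = {m3, n3}
m0 ∈ B0, n0 ∈ B0 → same block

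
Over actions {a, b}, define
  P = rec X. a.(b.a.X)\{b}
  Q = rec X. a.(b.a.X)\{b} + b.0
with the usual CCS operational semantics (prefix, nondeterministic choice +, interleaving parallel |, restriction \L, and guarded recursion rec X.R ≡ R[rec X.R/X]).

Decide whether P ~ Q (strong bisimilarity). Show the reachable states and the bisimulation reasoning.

NO

P's transition system — 2 states:
  m0 = rec X. a.(b.a.X)\{b} :: —a→ m1
  m1 = (b.a.(rec X. a.(b.a.X)\{b}))\{b} :: (no moves)
Q's transition system — 3 states:
  n0 = rec X. a.(b.a.X)\{b} + b.0 :: —a→ n1, —b→ n2
  n1 = (b.a.(rec X. a.(b.a.X)\{b} + b.0))\{b} :: (no moves)
  n2 = 0 :: (no moves)
Partition-refinement fixed point:
  B0 = {m0}
  B1 = {m1, n1, n2}
  B2 = {n0}
m0 ∈ B0, n0 ∈ B2 → different blocks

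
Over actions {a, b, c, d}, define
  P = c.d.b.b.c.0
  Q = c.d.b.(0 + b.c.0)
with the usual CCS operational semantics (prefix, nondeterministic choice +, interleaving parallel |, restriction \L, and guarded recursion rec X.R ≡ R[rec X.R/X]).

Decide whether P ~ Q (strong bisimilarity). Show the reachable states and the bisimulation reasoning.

P ~ Q

P's transition system — 6 states:
  m0 = c.d.b.b.c.0 :: =c=> m1
  m1 = d.b.b.c.0 :: =d=> m2
  m2 = b.b.c.0 :: =b=> m3
  m3 = b.c.0 :: =b=> m4
  m4 = c.0 :: =c=> m5
  m5 = 0 :: (no moves)
Q's transition system — 6 states:
  n0 = c.d.b.(0 + b.c.0) :: =c=> n1
  n1 = d.b.(0 + b.c.0) :: =d=> n2
  n2 = b.(0 + b.c.0) :: =b=> n3
  n3 = 0 + b.c.0 :: =b=> n4
  n4 = c.0 :: =c=> n5
  n5 = 0 :: (no moves)
Partition-refinement fixed point:
  B0 = {m0, n0}
  B1 = {m1, n1}
  B2 = {m2, n2}
  B3 = {m3, n3}
  B4 = {m4, n4}
  B5 = {m5, n5}
m0 ∈ B0, n0 ∈ B0 → same block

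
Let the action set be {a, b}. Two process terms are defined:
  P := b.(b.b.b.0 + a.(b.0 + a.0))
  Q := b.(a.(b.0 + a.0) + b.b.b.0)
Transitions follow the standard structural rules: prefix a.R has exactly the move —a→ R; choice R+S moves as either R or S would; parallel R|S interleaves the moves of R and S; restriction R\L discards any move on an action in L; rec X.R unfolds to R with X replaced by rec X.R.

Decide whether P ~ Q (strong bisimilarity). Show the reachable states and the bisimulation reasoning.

bisimilar

LTS(P): 6 reachable states
  u0 = b.(b.b.b.0 + a.(b.0 + a.0)) :: —b→ u1
  u1 = b.b.b.0 + a.(b.0 + a.0) :: —a→ u2, —b→ u3
  u2 = b.0 + a.0 :: —a→ u4, —b→ u4
  u3 = b.b.0 :: —b→ u5
  u4 = 0 :: ·
  u5 = b.0 :: —b→ u4
LTS(Q): 6 reachable states
  v0 = b.(a.(b.0 + a.0) + b.b.b.0) :: —b→ v1
  v1 = a.(b.0 + a.0) + b.b.b.0 :: —a→ v2, —b→ v3
  v2 = b.0 + a.0 :: —a→ v4, —b→ v4
  v3 = b.b.0 :: —b→ v5
  v4 = 0 :: ·
  v5 = b.0 :: —b→ v4
Coarsest stable partition (strong bisimilarity classes):
  B0 = {u0, v0}
  B1 = {u1, v1}
  B2 = {u3, v3}
  B3 = {u5, v5}
  B4 = {u4, v4}
  B5 = {u2, v2}
u0 ∈ B0, v0 ∈ B0 → same block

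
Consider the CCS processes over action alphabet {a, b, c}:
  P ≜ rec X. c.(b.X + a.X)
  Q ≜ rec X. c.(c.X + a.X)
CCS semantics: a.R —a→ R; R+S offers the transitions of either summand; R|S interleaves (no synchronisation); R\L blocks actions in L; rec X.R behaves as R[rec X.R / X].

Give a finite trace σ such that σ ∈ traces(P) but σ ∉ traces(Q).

Reachable graph of P (2 states):
  u0 = rec X. c.(b.X + a.X) :: ··c··> u1
  u1 = b.(rec X. c.(b.X + a.X)) + a.(rec X. c.(b.X + a.X)) :: ··a··> u0, ··b··> u0
Reachable graph of Q (2 states):
  v0 = rec X. c.(c.X + a.X) :: ··c··> v1
  v1 = c.(rec X. c.(c.X + a.X)) + a.(rec X. c.(c.X + a.X)) :: ··a··> v0, ··c··> v0
Run σ = ⟨cb⟩ on P: start {u0}
  after c @ step 1: {u1}
  after b @ step 2: {u0}
  P completes σ.
Run σ = ⟨cb⟩ on Q: start {v0}
  after c @ step 1: {v1}
  after b @ step 2: ∅ (Q stuck)

cb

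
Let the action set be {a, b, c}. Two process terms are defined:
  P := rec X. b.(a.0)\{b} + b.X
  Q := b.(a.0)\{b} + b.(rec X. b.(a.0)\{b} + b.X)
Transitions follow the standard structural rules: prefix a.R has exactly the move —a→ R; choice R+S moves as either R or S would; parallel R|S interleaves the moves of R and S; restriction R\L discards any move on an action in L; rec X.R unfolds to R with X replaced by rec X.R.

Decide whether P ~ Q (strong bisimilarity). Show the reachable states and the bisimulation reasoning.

YES

P's transition system — 3 states:
  u0 = rec X. b.(a.0)\{b} + b.X → -b-> u0, -b-> u1
  u1 = (a.0)\{b} → -a-> u2
  u2 = 0\{b} → stopped
Q's transition system — 4 states:
  v0 = b.(a.0)\{b} + b.(rec X. b.(a.0)\{b} + b.X) → -b-> v1, -b-> v2
  v1 = (a.0)\{b} → -a-> v3
  v2 = rec X. b.(a.0)\{b} + b.X → -b-> v1, -b-> v2
  v3 = 0\{b} → stopped
Partition-refinement fixed point:
  B0 = {u0, v0, v2}
  B1 = {u1, v1}
  B2 = {u2, v3}
u0 ∈ B0, v0 ∈ B0 → same block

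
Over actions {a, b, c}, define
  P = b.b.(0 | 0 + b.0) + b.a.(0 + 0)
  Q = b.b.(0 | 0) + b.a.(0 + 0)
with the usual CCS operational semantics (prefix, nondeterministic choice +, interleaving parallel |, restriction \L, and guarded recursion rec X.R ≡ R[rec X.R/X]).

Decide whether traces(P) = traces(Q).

trace-distinct — witness ⟨bbb⟩

P's transition system — 6 states:
  u0 = b.b.(0 | 0 + b.0) + b.a.(0 + 0) ⊢ =b=> u1, =b=> u2
  u1 = a.(0 + 0) ⊢ =a=> u3
  u2 = b.(0 | 0 + b.0) ⊢ =b=> u4
  u3 = 0 + 0 ⊢ ·
  u4 = 0 | 0 + b.0 ⊢ =b=> u5
  u5 = 0 ⊢ ·
Q's transition system — 5 states:
  v0 = b.b.(0 | 0) + b.a.(0 + 0) ⊢ =b=> v1, =b=> v2
  v1 = a.(0 + 0) ⊢ =a=> v3
  v2 = b.(0 | 0) ⊢ =b=> v4
  v3 = 0 + 0 ⊢ ·
  v4 = 0 | 0 ⊢ ·
Trace ⟨bbb⟩ through P, begin at {u0}:
  step 1 (b): {u1, u2}
  step 2 (b): {u4}
  step 3 (b): {u5}
  ✓ P
Trace ⟨bbb⟩ through Q, begin at {v0}:
  step 1 (b): {v1, v2}
  step 2 (b): {v4}
  step 3 (b): ∅  — Q cannot continue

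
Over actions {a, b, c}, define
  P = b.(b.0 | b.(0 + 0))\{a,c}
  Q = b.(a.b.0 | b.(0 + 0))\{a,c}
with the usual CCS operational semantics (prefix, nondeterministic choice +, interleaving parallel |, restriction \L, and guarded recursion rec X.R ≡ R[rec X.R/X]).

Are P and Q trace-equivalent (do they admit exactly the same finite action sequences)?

traces(P) ≠ traces(Q) — witness ⟨bbb⟩

LTS(P): 5 reachable states
  u0 = b.(b.0 | b.(0 + 0))\{a,c} → --b--▸ u1
  u1 = (b.0 | b.(0 + 0))\{a,c} → --b--▸ u2, --b--▸ u3
  u2 = (0 | b.(0 + 0))\{a,c} → --b--▸ u4
  u3 = (b.0 | (0 + 0))\{a,c} → --b--▸ u4
  u4 = (0 | (0 + 0))\{a,c} → ∅
LTS(Q): 3 reachable states
  v0 = b.(a.b.0 | b.(0 + 0))\{a,c} → --b--▸ v1
  v1 = (a.b.0 | b.(0 + 0))\{a,c} → --b--▸ v2
  v2 = (a.b.0 | (0 + 0))\{a,c} → ∅
Run σ = ⟨bbb⟩ on P: start {u0}
  [1] b ⇒ {u1}
  [2] b ⇒ {u2, u3}
  [3] b ⇒ {u4}
  P completes σ.
Run σ = ⟨bbb⟩ on Q: start {v0}
  [1] b ⇒ {v1}
  [2] b ⇒ {v2}
  [3] b ⇒ ∅  — Q cannot continue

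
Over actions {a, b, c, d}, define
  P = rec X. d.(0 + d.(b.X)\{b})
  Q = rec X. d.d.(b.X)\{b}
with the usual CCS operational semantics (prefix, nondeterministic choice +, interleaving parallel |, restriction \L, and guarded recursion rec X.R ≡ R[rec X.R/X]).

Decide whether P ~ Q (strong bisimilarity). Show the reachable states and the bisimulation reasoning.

P ~ Q

P's transition system — 3 states:
  s0 = rec X. d.(0 + d.(b.X)\{b}) | =d=> s1
  s1 = 0 + d.(b.(rec X. d.(0 + d.(b.X)\{b})))\{b} | =d=> s2
  s2 = (b.(rec X. d.(0 + d.(b.X)\{b})))\{b} | (no moves)
Q's transition system — 3 states:
  t0 = rec X. d.d.(b.X)\{b} | =d=> t1
  t1 = d.(b.(rec X. d.d.(b.X)\{b}))\{b} | =d=> t2
  t2 = (b.(rec X. d.d.(b.X)\{b}))\{b} | (no moves)
Partition-refinement fixed point:
  B0 = {s0, t0}
  B1 = {s1, t1}
  B2 = {s2, t2}
s0 ∈ B0, t0 ∈ B0 → same block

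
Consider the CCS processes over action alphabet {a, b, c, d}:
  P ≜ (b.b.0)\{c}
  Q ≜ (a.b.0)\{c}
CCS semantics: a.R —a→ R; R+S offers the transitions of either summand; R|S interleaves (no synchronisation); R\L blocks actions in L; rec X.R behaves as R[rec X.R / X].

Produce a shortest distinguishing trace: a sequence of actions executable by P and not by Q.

b

Reachable graph of P (3 states):
  u0 = (b.b.0)\{c} has moves =b=> u1
  u1 = (b.0)\{c} has moves =b=> u2
  u2 = 0\{c} has moves deadlocked
Reachable graph of Q (3 states):
  v0 = (a.b.0)\{c} has moves =a=> v1
  v1 = (b.0)\{c} has moves =b=> v2
  v2 = 0\{c} has moves deadlocked
Trace ⟨b⟩ through P, begin at {u0}:
  after b @ step 1: {u1}
  ✓ P
Trace ⟨b⟩ through Q, begin at {v0}:
  after b @ step 1: no successor for Q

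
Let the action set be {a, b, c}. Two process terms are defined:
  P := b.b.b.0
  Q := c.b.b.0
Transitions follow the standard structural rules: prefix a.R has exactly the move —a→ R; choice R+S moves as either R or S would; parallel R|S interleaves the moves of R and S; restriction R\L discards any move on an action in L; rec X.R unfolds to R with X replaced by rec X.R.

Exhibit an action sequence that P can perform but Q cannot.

P's transition system — 4 states:
  u0 = b.b.b.0 | —b→ u1
  u1 = b.b.0 | —b→ u2
  u2 = b.0 | —b→ u3
  u3 = 0 | ·
Q's transition system — 4 states:
  v0 = c.b.b.0 | —c→ v1
  v1 = b.b.0 | —b→ v2
  v2 = b.0 | —b→ v3
  v3 = 0 | ·
Run σ = ⟨b⟩ on P: start {u0}
  [1] b ⇒ {u1}
  — P admits the full trace.
Run σ = ⟨b⟩ on Q: start {v0}
  [1] b ⇒ ∅  — Q cannot continue

b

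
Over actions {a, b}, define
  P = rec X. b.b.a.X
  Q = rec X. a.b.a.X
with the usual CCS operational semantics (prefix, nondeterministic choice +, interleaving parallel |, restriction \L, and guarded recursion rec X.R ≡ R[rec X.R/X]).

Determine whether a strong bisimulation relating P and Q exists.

P ≁ Q

LTS(P): 3 reachable states
  s0 = rec X. b.b.a.X has moves ··b··> s1
  s1 = b.a.(rec X. b.b.a.X) has moves ··b··> s2
  s2 = a.(rec X. b.b.a.X) has moves ··a··> s0
LTS(Q): 3 reachable states
  t0 = rec X. a.b.a.X has moves ··a··> t1
  t1 = b.a.(rec X. a.b.a.X) has moves ··b··> t2
  t2 = a.(rec X. a.b.a.X) has moves ··a··> t0
Bisimilarity quotient blocks:
  B0 = {s0}
  B1 = {s1}
  B2 = {s2}
  B3 = {t0}
  B4 = {t1}
  B5 = {t2}
s0 ∈ B0, t0 ∈ B3 → different blocks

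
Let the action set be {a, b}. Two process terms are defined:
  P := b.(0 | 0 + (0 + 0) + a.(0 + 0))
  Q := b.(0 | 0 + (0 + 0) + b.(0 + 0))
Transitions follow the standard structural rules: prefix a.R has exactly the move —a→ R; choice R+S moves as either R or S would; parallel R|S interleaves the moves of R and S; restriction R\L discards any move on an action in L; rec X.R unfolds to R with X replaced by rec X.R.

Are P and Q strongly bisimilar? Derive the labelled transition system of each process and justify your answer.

P's transition system — 3 states:
  p0 = b.(0 | 0 + (0 + 0) + a.(0 + 0)) → —b→ p1
  p1 = 0 | 0 + (0 + 0) + a.(0 + 0) → —a→ p2
  p2 = 0 + 0 → ∅
Q's transition system — 3 states:
  q0 = b.(0 | 0 + (0 + 0) + b.(0 + 0)) → —b→ q1
  q1 = 0 | 0 + (0 + 0) + b.(0 + 0) → —b→ q2
  q2 = 0 + 0 → ∅
Coarsest stable partition (strong bisimilarity classes):
  B0 = {p0}
  B1 = {p1}
  B2 = {p2, q2}
  B3 = {q0}
  B4 = {q1}
p0 ∈ B0, q0 ∈ B3 → different blocks

P ≁ Q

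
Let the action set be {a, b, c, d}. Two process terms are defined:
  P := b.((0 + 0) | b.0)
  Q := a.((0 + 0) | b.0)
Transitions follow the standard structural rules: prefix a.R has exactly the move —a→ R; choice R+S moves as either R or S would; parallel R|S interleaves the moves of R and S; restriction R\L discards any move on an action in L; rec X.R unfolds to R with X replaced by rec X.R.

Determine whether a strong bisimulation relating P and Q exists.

not bisimilar

P's transition system — 3 states:
  p0 = b.((0 + 0) | b.0) has moves ··b··> p1
  p1 = (0 + 0) | b.0 has moves ··b··> p2
  p2 = (0 + 0) | 0 has moves deadlocked
Q's transition system — 3 states:
  q0 = a.((0 + 0) | b.0) has moves ··a··> q1
  q1 = (0 + 0) | b.0 has moves ··b··> q2
  q2 = (0 + 0) | 0 has moves deadlocked
Coarsest stable partition (strong bisimilarity classes):
  B0 = {p0}
  B1 = {p1, q1}
  B2 = {p2, q2}
  B3 = {q0}
p0 ∈ B0, q0 ∈ B3 → different blocks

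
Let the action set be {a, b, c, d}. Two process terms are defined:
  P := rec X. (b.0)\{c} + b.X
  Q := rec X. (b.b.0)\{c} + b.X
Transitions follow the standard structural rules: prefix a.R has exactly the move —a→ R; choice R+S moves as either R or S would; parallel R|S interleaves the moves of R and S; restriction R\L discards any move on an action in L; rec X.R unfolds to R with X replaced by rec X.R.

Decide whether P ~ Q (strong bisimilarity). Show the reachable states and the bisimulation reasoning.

P ≁ Q

Reachable graph of P (2 states):
  m0 = rec X. (b.0)\{c} + b.X has moves -b-> m0, -b-> m1
  m1 = 0\{c} has moves deadlocked
Reachable graph of Q (3 states):
  n0 = rec X. (b.b.0)\{c} + b.X has moves -b-> n0, -b-> n1
  n1 = (b.0)\{c} has moves -b-> n2
  n2 = 0\{c} has moves deadlocked
Partition-refinement fixed point:
  B0 = {m0}
  B1 = {m1, n2}
  B2 = {n0}
  B3 = {n1}
m0 ∈ B0, n0 ∈ B2 → different blocks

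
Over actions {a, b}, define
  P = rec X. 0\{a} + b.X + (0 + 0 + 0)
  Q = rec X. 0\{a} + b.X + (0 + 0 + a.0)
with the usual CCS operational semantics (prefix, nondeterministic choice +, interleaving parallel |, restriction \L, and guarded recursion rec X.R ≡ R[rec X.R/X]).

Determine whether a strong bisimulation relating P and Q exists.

Reachable graph of P (1 states):
  s0 = rec X. 0\{a} + b.X + (0 + 0 + 0) | -b-> s0
Reachable graph of Q (2 states):
  t0 = rec X. 0\{a} + b.X + (0 + 0 + a.0) | -a-> t1, -b-> t0
  t1 = 0 | (no moves)
Partition-refinement fixed point:
  B0 = {s0}
  B1 = {t0}
  B2 = {t1}
s0 ∈ B0, t0 ∈ B1 → different blocks

not bisimilar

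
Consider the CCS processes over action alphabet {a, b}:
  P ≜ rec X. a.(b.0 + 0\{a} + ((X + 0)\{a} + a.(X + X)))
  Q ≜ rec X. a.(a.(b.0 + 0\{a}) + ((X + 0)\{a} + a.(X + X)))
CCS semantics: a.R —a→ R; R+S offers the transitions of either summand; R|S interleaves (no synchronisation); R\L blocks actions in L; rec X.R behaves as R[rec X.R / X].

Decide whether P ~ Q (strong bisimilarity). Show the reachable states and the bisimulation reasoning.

P ≁ Q

LTS(P): 4 reachable states
  p0 = rec X. a.(b.0 + 0\{a} + ((X + 0)\{a} + a.(X + X))) | ··a··> p1
  p1 = b.0 + 0\{a} + (((rec X. a.(b.0 + 0\{a} + ((X + 0)\{a} + a.(X + X)))) + 0)\{a} + a.((rec X. a.(b.0 + 0\{a} + ((X + 0)\{a} + a.(X + X)))) + (rec X. a.(b.0 + 0\{a} + ((X + 0)\{a} + a.(X + X)))))) | ··a··> p2, ··b··> p3
  p2 = (rec X. a.(b.0 + 0\{a} + ((X + 0)\{a} + a.(X + X)))) + (rec X. a.(b.0 + 0\{a} + ((X + 0)\{a} + a.(X + X)))) | ··a··> p1
  p3 = 0 | stopped
LTS(Q): 5 reachable states
  q0 = rec X. a.(a.(b.0 + 0\{a}) + ((X + 0)\{a} + a.(X + X))) | ··a··> q1
  q1 = a.(b.0 + 0\{a}) + (((rec X. a.(a.(b.0 + 0\{a}) + ((X + 0)\{a} + a.(X + X)))) + 0)\{a} + a.((rec X. a.(a.(b.0 + 0\{a}) + ((X + 0)\{a} + a.(X + X)))) + (rec X. a.(a.(b.0 + 0\{a}) + ((X + 0)\{a} + a.(X + X)))))) | ··a··> q2, ··a··> q3
  q2 = (rec X. a.(a.(b.0 + 0\{a}) + ((X + 0)\{a} + a.(X + X)))) + (rec X. a.(a.(b.0 + 0\{a}) + ((X + 0)\{a} + a.(X + X)))) | ··a··> q1
  q3 = b.0 + 0\{a} | ··b··> q4
  q4 = 0 | stopped
Coarsest stable partition (strong bisimilarity classes):
  B0 = {p0, p2}
  B1 = {p1}
  B2 = {p3, q4}
  B3 = {q0, q2}
  B4 = {q1}
  B5 = {q3}
p0 ∈ B0, q0 ∈ B3 → different blocks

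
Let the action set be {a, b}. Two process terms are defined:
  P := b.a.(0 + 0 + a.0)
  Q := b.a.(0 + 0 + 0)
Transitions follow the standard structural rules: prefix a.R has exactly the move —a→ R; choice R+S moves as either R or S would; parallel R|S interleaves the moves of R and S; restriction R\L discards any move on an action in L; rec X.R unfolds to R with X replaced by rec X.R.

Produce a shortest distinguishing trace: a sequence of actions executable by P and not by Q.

baa

Reachable graph of P (4 states):
  p0 = b.a.(0 + 0 + a.0) :: -b-> p1
  p1 = a.(0 + 0 + a.0) :: -a-> p2
  p2 = 0 + 0 + a.0 :: -a-> p3
  p3 = 0 :: (no moves)
Reachable graph of Q (3 states):
  q0 = b.a.(0 + 0 + 0) :: -b-> q1
  q1 = a.(0 + 0 + 0) :: -a-> q2
  q2 = 0 + 0 + 0 :: (no moves)
Executing baa from P (initial set {p0}):
  step 1 (b): {p1}
  step 2 (a): {p2}
  step 3 (a): {p3}
  — P admits the full trace.
Executing baa from Q (initial set {q0}):
  step 1 (b): {q1}
  step 2 (a): {q2}
  step 3 (a): no successor for Q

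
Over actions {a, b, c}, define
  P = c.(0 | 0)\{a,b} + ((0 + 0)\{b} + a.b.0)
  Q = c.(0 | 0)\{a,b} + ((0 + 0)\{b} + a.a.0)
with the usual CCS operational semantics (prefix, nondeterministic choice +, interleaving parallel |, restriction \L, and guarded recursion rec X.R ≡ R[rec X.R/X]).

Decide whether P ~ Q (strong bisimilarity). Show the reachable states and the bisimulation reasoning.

not bisimilar

P's transition system — 4 states:
  p0 = c.(0 | 0)\{a,b} + ((0 + 0)\{b} + a.b.0) | -a-> p1, -c-> p2
  p1 = b.0 | -b-> p3
  p2 = (0 | 0)\{a,b} | stopped
  p3 = 0 | stopped
Q's transition system — 4 states:
  q0 = c.(0 | 0)\{a,b} + ((0 + 0)\{b} + a.a.0) | -a-> q1, -c-> q2
  q1 = a.0 | -a-> q3
  q2 = (0 | 0)\{a,b} | stopped
  q3 = 0 | stopped
Partition-refinement fixed point:
  B0 = {p0}
  B1 = {p1}
  B2 = {p2, p3, q2, q3}
  B3 = {q0}
  B4 = {q1}
p0 ∈ B0, q0 ∈ B3 → different blocks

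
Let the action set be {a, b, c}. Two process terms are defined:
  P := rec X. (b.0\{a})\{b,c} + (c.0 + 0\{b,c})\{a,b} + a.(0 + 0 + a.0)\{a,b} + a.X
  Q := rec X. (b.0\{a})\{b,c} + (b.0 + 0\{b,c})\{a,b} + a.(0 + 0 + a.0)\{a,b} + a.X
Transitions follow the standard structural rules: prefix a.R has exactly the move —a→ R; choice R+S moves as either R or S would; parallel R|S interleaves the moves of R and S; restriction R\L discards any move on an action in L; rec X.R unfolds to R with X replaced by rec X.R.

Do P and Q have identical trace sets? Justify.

trace-distinct — witness ⟨c⟩

LTS(P): 3 reachable states
  s0 = rec X. (b.0\{a})\{b,c} + (c.0 + 0\{b,c})\{a,b} + a.(0 + 0 + a.0)\{a,b} + a.X :: ··a··> s0, ··a··> s1, ··c··> s2
  s1 = (0 + 0 + a.0)\{a,b} :: deadlocked
  s2 = 0\{a,b} :: deadlocked
LTS(Q): 2 reachable states
  t0 = rec X. (b.0\{a})\{b,c} + (b.0 + 0\{b,c})\{a,b} + a.(0 + 0 + a.0)\{a,b} + a.X :: ··a··> t0, ··a··> t1
  t1 = (0 + 0 + a.0)\{a,b} :: deadlocked
Trace ⟨c⟩ through P, begin at {s0}:
  after c @ step 1: {s2}
  P completes σ.
Trace ⟨c⟩ through Q, begin at {t0}:
  after c @ step 1: ∅  — Q cannot continue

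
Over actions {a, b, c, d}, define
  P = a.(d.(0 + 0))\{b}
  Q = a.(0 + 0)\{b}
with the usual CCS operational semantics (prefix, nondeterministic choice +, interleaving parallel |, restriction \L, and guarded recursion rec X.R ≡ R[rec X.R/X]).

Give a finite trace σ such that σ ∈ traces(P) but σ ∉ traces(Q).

P's transition system — 3 states:
  m0 = a.(d.(0 + 0))\{b} ⊢ ··a··> m1
  m1 = (d.(0 + 0))\{b} ⊢ ··d··> m2
  m2 = (0 + 0)\{b} ⊢ stopped
Q's transition system — 2 states:
  n0 = a.(0 + 0)\{b} ⊢ ··a··> n1
  n1 = (0 + 0)\{b} ⊢ stopped
Executing ad from P (initial set {m0}):
  step 1 (a): {m1}
  step 2 (d): {m2}
  P completes σ.
Executing ad from Q (initial set {n0}):
  step 1 (a): {n1}
  step 2 (d): ∅  — Q cannot continue

ad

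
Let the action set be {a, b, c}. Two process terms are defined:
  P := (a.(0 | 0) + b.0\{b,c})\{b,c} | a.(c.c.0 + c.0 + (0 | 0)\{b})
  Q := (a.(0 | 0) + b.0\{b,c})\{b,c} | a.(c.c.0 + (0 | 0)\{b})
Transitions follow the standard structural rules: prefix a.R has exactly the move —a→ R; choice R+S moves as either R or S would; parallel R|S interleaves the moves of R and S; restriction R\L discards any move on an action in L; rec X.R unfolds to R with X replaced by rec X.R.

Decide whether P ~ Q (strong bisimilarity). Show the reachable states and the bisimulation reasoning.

LTS(P): 8 reachable states
  u0 = (a.(0 | 0) + b.0\{b,c})\{b,c} | a.(c.c.0 + c.0 + (0 | 0)\{b}) | --a--▸ u1, --a--▸ u2
  u1 = (0 | 0)\{b,c} | a.(c.c.0 + c.0 + (0 | 0)\{b}) | --a--▸ u3
  u2 = (a.(0 | 0) + b.0\{b,c})\{b,c} | (c.c.0 + c.0 + (0 | 0)\{b}) | --a--▸ u3, --c--▸ u4, --c--▸ u5
  u3 = (0 | 0)\{b,c} | (c.c.0 + c.0 + (0 | 0)\{b}) | --c--▸ u6, --c--▸ u7
  u4 = (a.(0 | 0) + b.0\{b,c})\{b,c} | 0 | --a--▸ u6
  u5 = (a.(0 | 0) + b.0\{b,c})\{b,c} | c.0 | --a--▸ u7, --c--▸ u4
  u6 = (0 | 0)\{b,c} | 0 | stopped
  u7 = (0 | 0)\{b,c} | c.0 | --c--▸ u6
LTS(Q): 8 reachable states
  v0 = (a.(0 | 0) + b.0\{b,c})\{b,c} | a.(c.c.0 + (0 | 0)\{b}) | --a--▸ v1, --a--▸ v2
  v1 = (0 | 0)\{b,c} | a.(c.c.0 + (0 | 0)\{b}) | --a--▸ v3
  v2 = (a.(0 | 0) + b.0\{b,c})\{b,c} | (c.c.0 + (0 | 0)\{b}) | --a--▸ v3, --c--▸ v4
  v3 = (0 | 0)\{b,c} | (c.c.0 + (0 | 0)\{b}) | --c--▸ v5
  v4 = (a.(0 | 0) + b.0\{b,c})\{b,c} | c.0 | --a--▸ v5, --c--▸ v6
  v5 = (0 | 0)\{b,c} | c.0 | --c--▸ v7
  v6 = (a.(0 | 0) + b.0\{b,c})\{b,c} | 0 | --a--▸ v7
  v7 = (0 | 0)\{b,c} | 0 | stopped
Partition-refinement fixed point:
  B0 = {u0}
  B1 = {u2}
  B2 = {u3}
  B3 = {u6, v7}
  B4 = {u7, v5}
  B5 = {u4, v6}
  B6 = {u5, v4}
  B7 = {u1}
  B8 = {v0}
  B9 = {v2}
  B10 = {v3}
  B11 = {v1}
u0 ∈ B0, v0 ∈ B8 → different blocks

NO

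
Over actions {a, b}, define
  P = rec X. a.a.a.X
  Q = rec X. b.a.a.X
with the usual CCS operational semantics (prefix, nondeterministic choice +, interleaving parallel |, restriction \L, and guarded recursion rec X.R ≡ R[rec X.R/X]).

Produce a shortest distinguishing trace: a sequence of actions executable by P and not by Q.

P's transition system — 3 states:
  u0 = rec X. a.a.a.X ⊢ ··a··> u1
  u1 = a.a.(rec X. a.a.a.X) ⊢ ··a··> u2
  u2 = a.(rec X. a.a.a.X) ⊢ ··a··> u0
Q's transition system — 3 states:
  v0 = rec X. b.a.a.X ⊢ ··b··> v1
  v1 = a.a.(rec X. b.a.a.X) ⊢ ··a··> v2
  v2 = a.(rec X. b.a.a.X) ⊢ ··a··> v0
Trace ⟨a⟩ through P, begin at {u0}:
  after a @ step 1: {u1}
  P completes σ.
Trace ⟨a⟩ through Q, begin at {v0}:
  after a @ step 1: no successor for Q

a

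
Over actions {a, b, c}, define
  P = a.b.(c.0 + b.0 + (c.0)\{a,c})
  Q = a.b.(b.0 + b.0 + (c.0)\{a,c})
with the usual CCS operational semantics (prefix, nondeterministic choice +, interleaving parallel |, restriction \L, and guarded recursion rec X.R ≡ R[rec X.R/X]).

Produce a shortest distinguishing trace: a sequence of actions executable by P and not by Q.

LTS(P): 4 reachable states
  s0 = a.b.(c.0 + b.0 + (c.0)\{a,c}) → —a→ s1
  s1 = b.(c.0 + b.0 + (c.0)\{a,c}) → —b→ s2
  s2 = c.0 + b.0 + (c.0)\{a,c} → —b→ s3, —c→ s3
  s3 = 0 → (no moves)
LTS(Q): 4 reachable states
  t0 = a.b.(b.0 + b.0 + (c.0)\{a,c}) → —a→ t1
  t1 = b.(b.0 + b.0 + (c.0)\{a,c}) → —b→ t2
  t2 = b.0 + b.0 + (c.0)\{a,c} → —b→ t3
  t3 = 0 → (no moves)
Trace ⟨abc⟩ through P, begin at {s0}:
  after a @ step 1: {s1}
  after b @ step 2: {s2}
  after c @ step 3: {s3}
  — P admits the full trace.
Trace ⟨abc⟩ through Q, begin at {t0}:
  after a @ step 1: {t1}
  after b @ step 2: {t2}
  after c @ step 3: ∅ (Q stuck)

abc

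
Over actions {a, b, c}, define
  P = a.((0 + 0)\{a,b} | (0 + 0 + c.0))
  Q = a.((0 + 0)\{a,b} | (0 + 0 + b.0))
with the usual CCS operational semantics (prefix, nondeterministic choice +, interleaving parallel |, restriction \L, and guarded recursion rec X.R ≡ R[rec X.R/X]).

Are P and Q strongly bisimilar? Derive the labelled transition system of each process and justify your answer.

Reachable graph of P (3 states):
  s0 = a.((0 + 0)\{a,b} | (0 + 0 + c.0)) :: —a→ s1
  s1 = (0 + 0)\{a,b} | (0 + 0 + c.0) :: —c→ s2
  s2 = (0 + 0)\{a,b} | 0 :: deadlocked
Reachable graph of Q (3 states):
  t0 = a.((0 + 0)\{a,b} | (0 + 0 + b.0)) :: —a→ t1
  t1 = (0 + 0)\{a,b} | (0 + 0 + b.0) :: —b→ t2
  t2 = (0 + 0)\{a,b} | 0 :: deadlocked
Bisimilarity quotient blocks:
  B0 = {s0}
  B1 = {s1}
  B2 = {s2, t2}
  B3 = {t0}
  B4 = {t1}
s0 ∈ B0, t0 ∈ B3 → different blocks

not bisimilar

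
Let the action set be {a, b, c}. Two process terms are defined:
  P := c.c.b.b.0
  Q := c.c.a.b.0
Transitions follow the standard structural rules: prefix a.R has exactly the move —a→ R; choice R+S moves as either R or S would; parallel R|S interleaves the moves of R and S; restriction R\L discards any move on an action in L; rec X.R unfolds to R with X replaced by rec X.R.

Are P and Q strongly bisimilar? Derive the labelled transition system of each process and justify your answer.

not bisimilar

LTS(P): 5 reachable states
  m0 = c.c.b.b.0 → --c--▸ m1
  m1 = c.b.b.0 → --c--▸ m2
  m2 = b.b.0 → --b--▸ m3
  m3 = b.0 → --b--▸ m4
  m4 = 0 → ·
LTS(Q): 5 reachable states
  n0 = c.c.a.b.0 → --c--▸ n1
  n1 = c.a.b.0 → --c--▸ n2
  n2 = a.b.0 → --a--▸ n3
  n3 = b.0 → --b--▸ n4
  n4 = 0 → ·
Partition-refinement fixed point:
  B0 = {m0}
  B1 = {m1}
  B2 = {m2}
  B3 = {m3, n3}
  B4 = {m4, n4}
  B5 = {n0}
  B6 = {n1}
  B7 = {n2}
m0 ∈ B0, n0 ∈ B5 → different blocks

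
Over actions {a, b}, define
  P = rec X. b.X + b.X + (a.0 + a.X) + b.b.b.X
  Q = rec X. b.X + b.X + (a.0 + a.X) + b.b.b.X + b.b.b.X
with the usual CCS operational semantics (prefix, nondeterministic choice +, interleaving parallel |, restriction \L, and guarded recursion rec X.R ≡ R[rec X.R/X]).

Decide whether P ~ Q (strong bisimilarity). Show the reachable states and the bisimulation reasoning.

bisimilar

P's transition system — 4 states:
  m0 = rec X. b.X + b.X + (a.0 + a.X) + b.b.b.X :: =a=> m0, =a=> m1, =b=> m0, =b=> m2
  m1 = 0 :: ·
  m2 = b.b.(rec X. b.X + b.X + (a.0 + a.X) + b.b.b.X) :: =b=> m3
  m3 = b.(rec X. b.X + b.X + (a.0 + a.X) + b.b.b.X) :: =b=> m0
Q's transition system — 4 states:
  n0 = rec X. b.X + b.X + (a.0 + a.X) + b.b.b.X + b.b.b.X :: =a=> n0, =a=> n1, =b=> n0, =b=> n2
  n1 = 0 :: ·
  n2 = b.b.(rec X. b.X + b.X + (a.0 + a.X) + b.b.b.X + b.b.b.X) :: =b=> n3
  n3 = b.(rec X. b.X + b.X + (a.0 + a.X) + b.b.b.X + b.b.b.X) :: =b=> n0
Coarsest stable partition (strong bisimilarity classes):
  B0 = {m0, n0}
  B1 = {m1, n1}
  B2 = {m2, n2}
  B3 = {m3, n3}
m0 ∈ B0, n0 ∈ B0 → same block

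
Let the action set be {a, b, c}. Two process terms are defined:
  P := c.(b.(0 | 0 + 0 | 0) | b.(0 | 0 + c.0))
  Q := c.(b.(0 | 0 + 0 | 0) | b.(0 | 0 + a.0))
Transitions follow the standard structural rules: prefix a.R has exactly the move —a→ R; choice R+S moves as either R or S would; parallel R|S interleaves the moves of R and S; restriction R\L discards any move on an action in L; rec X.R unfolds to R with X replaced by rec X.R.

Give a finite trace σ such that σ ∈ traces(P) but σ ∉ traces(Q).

cbc

P's transition system — 7 states:
  m0 = c.(b.(0 | 0 + 0 | 0) | b.(0 | 0 + c.0)) has moves =c=> m1
  m1 = b.(0 | 0 + 0 | 0) | b.(0 | 0 + c.0) has moves =b=> m2, =b=> m3
  m2 = (0 | 0 + 0 | 0) | b.(0 | 0 + c.0) has moves =b=> m4
  m3 = b.(0 | 0 + 0 | 0) | (0 | 0 + c.0) has moves =b=> m4, =c=> m5
  m4 = (0 | 0 + 0 | 0) | (0 | 0 + c.0) has moves =c=> m6
  m5 = b.(0 | 0 + 0 | 0) | 0 has moves =b=> m6
  m6 = (0 | 0 + 0 | 0) | 0 has moves ∅
Q's transition system — 7 states:
  n0 = c.(b.(0 | 0 + 0 | 0) | b.(0 | 0 + a.0)) has moves =c=> n1
  n1 = b.(0 | 0 + 0 | 0) | b.(0 | 0 + a.0) has moves =b=> n2, =b=> n3
  n2 = (0 | 0 + 0 | 0) | b.(0 | 0 + a.0) has moves =b=> n4
  n3 = b.(0 | 0 + 0 | 0) | (0 | 0 + a.0) has moves =a=> n5, =b=> n4
  n4 = (0 | 0 + 0 | 0) | (0 | 0 + a.0) has moves =a=> n6
  n5 = b.(0 | 0 + 0 | 0) | 0 has moves =b=> n6
  n6 = (0 | 0 + 0 | 0) | 0 has moves ∅
Run σ = ⟨cbc⟩ on P: start {m0}
  after c @ step 1: {m1}
  after b @ step 2: {m2, m3}
  after c @ step 3: {m5}
  — P admits the full trace.
Run σ = ⟨cbc⟩ on Q: start {n0}
  after c @ step 1: {n1}
  after b @ step 2: {n2, n3}
  after c @ step 3: ∅  — Q cannot continue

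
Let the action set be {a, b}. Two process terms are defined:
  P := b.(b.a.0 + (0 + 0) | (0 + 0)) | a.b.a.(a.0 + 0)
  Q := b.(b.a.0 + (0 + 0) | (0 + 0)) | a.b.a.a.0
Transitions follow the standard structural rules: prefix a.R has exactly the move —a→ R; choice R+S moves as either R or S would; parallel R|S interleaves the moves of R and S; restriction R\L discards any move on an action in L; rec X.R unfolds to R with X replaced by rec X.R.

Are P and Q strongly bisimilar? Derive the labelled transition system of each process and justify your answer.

P's transition system — 20 states:
  p0 = b.(b.a.0 + (0 + 0) | (0 + 0)) | a.b.a.(a.0 + 0) | -a-> p1, -b-> p2
  p1 = b.(b.a.0 + (0 + 0) | (0 + 0)) | b.a.(a.0 + 0) | -b-> p3, -b-> p4
  p2 = (b.a.0 + (0 + 0) | (0 + 0)) | a.b.a.(a.0 + 0) | -a-> p3, -b-> p5
  p3 = (b.a.0 + (0 + 0) | (0 + 0)) | b.a.(a.0 + 0) | -b-> p6, -b-> p7
  p4 = b.(b.a.0 + (0 + 0) | (0 + 0)) | a.(a.0 + 0) | -a-> p8, -b-> p6
  p5 = a.0 | a.b.a.(a.0 + 0) | -a-> p7, -a-> p9
  p6 = (b.a.0 + (0 + 0) | (0 + 0)) | a.(a.0 + 0) | -a-> p10, -b-> p11
  p7 = a.0 | b.a.(a.0 + 0) | -a-> p12, -b-> p11
  p8 = b.(b.a.0 + (0 + 0) | (0 + 0)) | (a.0 + 0) | -a-> p13, -b-> p10
  p9 = 0 | a.b.a.(a.0 + 0) | -a-> p12
  p10 = (b.a.0 + (0 + 0) | (0 + 0)) | (a.0 + 0) | -a-> p14, -b-> p15
  p11 = a.0 | a.(a.0 + 0) | -a-> p15, -a-> p16
  p12 = 0 | b.a.(a.0 + 0) | -b-> p16
  p13 = b.(b.a.0 + (0 + 0) | (0 + 0)) | 0 | -b-> p14
  p14 = (b.a.0 + (0 + 0) | (0 + 0)) | 0 | -b-> p17
  p15 = a.0 | (a.0 + 0) | -a-> p17, -a-> p18
  p16 = 0 | a.(a.0 + 0) | -a-> p18
  p17 = a.0 | 0 | -a-> p19
  p18 = 0 | (a.0 + 0) | -a-> p19
  p19 = 0 | 0 | (no moves)
Q's transition system — 20 states:
  q0 = b.(b.a.0 + (0 + 0) | (0 + 0)) | a.b.a.a.0 | -a-> q1, -b-> q2
  q1 = b.(b.a.0 + (0 + 0) | (0 + 0)) | b.a.a.0 | -b-> q3, -b-> q4
  q2 = (b.a.0 + (0 + 0) | (0 + 0)) | a.b.a.a.0 | -a-> q3, -b-> q5
  q3 = (b.a.0 + (0 + 0) | (0 + 0)) | b.a.a.0 | -b-> q6, -b-> q7
  q4 = b.(b.a.0 + (0 + 0) | (0 + 0)) | a.a.0 | -a-> q8, -b-> q6
  q5 = a.0 | a.b.a.a.0 | -a-> q7, -a-> q9
  q6 = (b.a.0 + (0 + 0) | (0 + 0)) | a.a.0 | -a-> q10, -b-> q11
  q7 = a.0 | b.a.a.0 | -a-> q12, -b-> q11
  q8 = b.(b.a.0 + (0 + 0) | (0 + 0)) | a.0 | -a-> q13, -b-> q10
  q9 = 0 | a.b.a.a.0 | -a-> q12
  q10 = (b.a.0 + (0 + 0) | (0 + 0)) | a.0 | -a-> q14, -b-> q15
  q11 = a.0 | a.a.0 | -a-> q15, -a-> q16
  q12 = 0 | b.a.a.0 | -b-> q16
  q13 = b.(b.a.0 + (0 + 0) | (0 + 0)) | 0 | -b-> q14
  q14 = (b.a.0 + (0 + 0) | (0 + 0)) | 0 | -b-> q17
  q15 = a.0 | a.0 | -a-> q17, -a-> q18
  q16 = 0 | a.a.0 | -a-> q18
  q17 = a.0 | 0 | -a-> q19
  q18 = 0 | a.0 | -a-> q19
  q19 = 0 | 0 | (no moves)
Partition-refinement fixed point:
  B0 = {p0, q0}
  B1 = {p1, q1}
  B2 = {p4, q4}
  B3 = {p8, q8}
  B4 = {p10, q10}
  B5 = {p15, p16, q15, q16}
  B6 = {p17, p18, q17, q18}
  B7 = {p19, q19}
  B8 = {p14, q14}
  B9 = {p13, q13}
  B10 = {p6, q6}
  B11 = {p11, q11}
  B12 = {p3, q3}
  B13 = {p7, q7}
  B14 = {p12, q12}
  B15 = {p2, q2}
  B16 = {p5, q5}
  B17 = {p9, q9}
p0 ∈ B0, q0 ∈ B0 → same block

bisimilar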